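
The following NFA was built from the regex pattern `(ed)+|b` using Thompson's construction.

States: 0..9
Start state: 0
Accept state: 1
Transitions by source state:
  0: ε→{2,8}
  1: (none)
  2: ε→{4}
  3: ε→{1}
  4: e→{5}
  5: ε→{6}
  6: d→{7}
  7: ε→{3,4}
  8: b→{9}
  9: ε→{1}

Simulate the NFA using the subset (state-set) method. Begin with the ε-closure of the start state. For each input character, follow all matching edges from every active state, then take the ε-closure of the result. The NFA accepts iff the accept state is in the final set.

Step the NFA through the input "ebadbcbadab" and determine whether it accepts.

Answer: REJECT

Derivation:
initial (ε-close {0}): {0,2,4,8}
'e' @ 1: {5,6}
'b' @ 2: {}  — state set empty
rest 'adbcbadab' ignored (set empty)
after full input: {}  (accept=1 not in)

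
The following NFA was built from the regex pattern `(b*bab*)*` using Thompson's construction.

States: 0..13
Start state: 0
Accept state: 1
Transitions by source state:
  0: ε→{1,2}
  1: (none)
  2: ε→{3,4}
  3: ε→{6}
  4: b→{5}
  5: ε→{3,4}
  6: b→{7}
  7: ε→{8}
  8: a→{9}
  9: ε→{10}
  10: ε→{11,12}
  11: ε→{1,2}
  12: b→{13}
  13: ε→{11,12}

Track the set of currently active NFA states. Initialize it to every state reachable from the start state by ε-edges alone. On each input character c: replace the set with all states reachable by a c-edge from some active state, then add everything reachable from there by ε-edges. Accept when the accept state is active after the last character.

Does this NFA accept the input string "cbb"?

initial (ε-close {0}): {0,1,2,3,4,6}
'c' @ 1: {}  — state set empty
rest 'bb' ignored (set empty)
final: {}; accept 1 not in set

Answer: REJECT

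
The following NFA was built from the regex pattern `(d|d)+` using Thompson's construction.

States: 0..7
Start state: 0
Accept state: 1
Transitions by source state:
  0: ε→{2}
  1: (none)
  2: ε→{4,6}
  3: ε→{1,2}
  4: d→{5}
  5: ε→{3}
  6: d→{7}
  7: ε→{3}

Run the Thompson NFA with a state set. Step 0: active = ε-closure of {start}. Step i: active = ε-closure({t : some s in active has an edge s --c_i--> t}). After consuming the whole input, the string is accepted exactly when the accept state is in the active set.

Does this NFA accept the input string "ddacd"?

initial (ε-close {0}): {0,2,4,6}
'd' @ 1: {1,2,3,4,5,6,7}  (accept∈set)
'd' @ 2: {1,2,3,4,5,6,7}  (accept∈set)
'a' @ 3: {}  — dead — no transitions
rest 'cd' ignored (set empty)
after full input: {}  (accept=1 not in)

Answer: REJECT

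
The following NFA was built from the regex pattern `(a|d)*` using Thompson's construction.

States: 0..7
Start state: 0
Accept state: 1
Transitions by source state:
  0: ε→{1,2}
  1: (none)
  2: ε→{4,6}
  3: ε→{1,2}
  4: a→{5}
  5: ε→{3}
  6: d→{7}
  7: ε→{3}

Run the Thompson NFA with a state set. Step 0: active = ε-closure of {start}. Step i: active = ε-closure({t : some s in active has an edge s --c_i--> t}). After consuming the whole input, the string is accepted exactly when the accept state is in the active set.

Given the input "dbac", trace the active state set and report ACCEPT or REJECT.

Answer: REJECT

Trace:
start: ε-closure({0}) = {0,1,2,4,6}
'd' @ 1: {1,2,3,4,6,7}  [accepting]
'b' @ 2: {}  — no active states
rest 'ac' ignored (set empty)
after full input: {}  (accept=1 not in)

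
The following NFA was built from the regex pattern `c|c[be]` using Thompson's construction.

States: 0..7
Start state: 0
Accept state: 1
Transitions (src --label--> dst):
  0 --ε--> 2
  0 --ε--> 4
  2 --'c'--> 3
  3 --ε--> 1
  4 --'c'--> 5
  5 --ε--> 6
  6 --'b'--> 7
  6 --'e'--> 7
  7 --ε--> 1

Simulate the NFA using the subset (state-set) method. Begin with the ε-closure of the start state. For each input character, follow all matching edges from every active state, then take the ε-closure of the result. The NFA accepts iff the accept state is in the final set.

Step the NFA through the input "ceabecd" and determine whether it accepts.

S₀ = ε-closure({0}) = {0,2,4}
'c' @ 1: {1,3,5,6}  (accept∈set)
'e' @ 2: {1,7}  (accept∈set)
'a' @ 3: {}  — dead — no transitions
rest 'becd' ignored (set empty)
end set {} — state 1 not in

Answer: REJECT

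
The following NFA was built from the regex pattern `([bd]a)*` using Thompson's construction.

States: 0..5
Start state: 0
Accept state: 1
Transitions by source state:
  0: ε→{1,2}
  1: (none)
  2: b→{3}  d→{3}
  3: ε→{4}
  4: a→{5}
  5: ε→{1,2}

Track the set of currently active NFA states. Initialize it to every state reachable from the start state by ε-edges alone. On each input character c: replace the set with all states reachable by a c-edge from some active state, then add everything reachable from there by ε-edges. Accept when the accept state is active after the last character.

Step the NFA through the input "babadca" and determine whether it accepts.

start: ε-closure({0}) = {0,1,2}
'b' @ 1: {3,4}
'a' @ 2: {1,2,5}  ✓accept
'b' @ 3: {3,4}
'a' @ 4: {1,2,5}  ✓accept
'd' @ 5: {3,4}
'c' @ 6: {}  — dead — no transitions
rest 'a' ignored (set empty)
after full input: {}  (accept=1 not in)

Answer: REJECT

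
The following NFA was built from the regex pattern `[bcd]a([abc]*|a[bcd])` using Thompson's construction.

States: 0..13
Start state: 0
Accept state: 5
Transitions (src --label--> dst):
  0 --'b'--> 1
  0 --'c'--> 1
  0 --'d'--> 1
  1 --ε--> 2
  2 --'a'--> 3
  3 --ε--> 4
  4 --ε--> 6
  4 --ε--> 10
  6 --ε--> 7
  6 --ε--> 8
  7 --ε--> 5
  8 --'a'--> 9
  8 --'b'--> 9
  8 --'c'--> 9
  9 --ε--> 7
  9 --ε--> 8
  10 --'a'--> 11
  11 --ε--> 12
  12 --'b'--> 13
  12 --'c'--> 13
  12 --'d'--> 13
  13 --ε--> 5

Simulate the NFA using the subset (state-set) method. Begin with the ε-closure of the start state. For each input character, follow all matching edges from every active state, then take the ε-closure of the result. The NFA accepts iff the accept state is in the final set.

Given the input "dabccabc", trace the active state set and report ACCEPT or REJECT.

S₀ = ε-closure({0}) = {0}
'd' @ 1: {1,2}
'a' @ 2: {3,4,5,6,7,8,10}  [accepting]
'b' @ 3: {5,7,8,9}  [accepting]
'c' @ 4: {5,7,8,9}  [accepting]
'c' @ 5: {5,7,8,9}  [accepting]
'a' @ 6: {5,7,8,9}  [accepting]
'b' @ 7: {5,7,8,9}  [accepting]
'c' @ 8: {5,7,8,9}  [accepting]
end set {5,7,8,9} — state 5 in

Answer: ACCEPT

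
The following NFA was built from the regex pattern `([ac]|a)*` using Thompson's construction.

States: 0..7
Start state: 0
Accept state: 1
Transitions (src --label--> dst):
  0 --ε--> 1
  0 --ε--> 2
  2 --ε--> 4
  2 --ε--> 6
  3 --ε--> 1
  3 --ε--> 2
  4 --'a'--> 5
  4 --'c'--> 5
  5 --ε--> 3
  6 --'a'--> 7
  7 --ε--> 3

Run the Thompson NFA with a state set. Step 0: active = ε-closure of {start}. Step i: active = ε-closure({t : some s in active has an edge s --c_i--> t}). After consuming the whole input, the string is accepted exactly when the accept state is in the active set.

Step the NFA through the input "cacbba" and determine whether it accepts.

Answer: REJECT

Trace:
S₀ = ε-closure({0}) = {0,1,2,4,6}
'c' @ 1: {1,2,3,4,5,6}  [accepting]
'a' @ 2: {1,2,3,4,5,6,7}  [accepting]
'c' @ 3: {1,2,3,4,5,6}  [accepting]
'b' @ 4: {}  — state set empty
rest 'ba' ignored (set empty)
final: {}; accept 1 not in set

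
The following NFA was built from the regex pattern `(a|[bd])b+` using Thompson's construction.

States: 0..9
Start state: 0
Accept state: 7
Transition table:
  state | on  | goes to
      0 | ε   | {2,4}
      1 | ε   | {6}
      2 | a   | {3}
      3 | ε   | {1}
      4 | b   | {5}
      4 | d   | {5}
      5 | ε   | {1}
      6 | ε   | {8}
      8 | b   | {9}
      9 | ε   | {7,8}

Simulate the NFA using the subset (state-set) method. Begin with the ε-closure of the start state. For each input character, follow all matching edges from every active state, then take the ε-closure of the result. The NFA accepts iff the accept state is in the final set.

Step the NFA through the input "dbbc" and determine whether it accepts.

Answer: REJECT

Steps:
S₀ = ε-closure({0}) = {0,2,4}
'd' @ 1: {1,5,6,8}
'b' @ 2: {7,8,9}  [accepting]
'b' @ 3: {7,8,9}  [accepting]
'c' @ 4: {}  — dead — no transitions
final: {}; accept 7 not in set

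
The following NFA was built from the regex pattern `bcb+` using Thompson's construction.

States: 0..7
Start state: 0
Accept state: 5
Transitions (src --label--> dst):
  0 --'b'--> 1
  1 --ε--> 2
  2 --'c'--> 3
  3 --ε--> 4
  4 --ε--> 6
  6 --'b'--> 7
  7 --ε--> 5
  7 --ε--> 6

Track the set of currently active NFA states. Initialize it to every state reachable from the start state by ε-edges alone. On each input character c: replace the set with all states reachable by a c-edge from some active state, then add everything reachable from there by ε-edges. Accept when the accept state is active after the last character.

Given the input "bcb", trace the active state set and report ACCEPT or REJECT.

initial (ε-close {0}): {0}
'b' @ 1: {1,2}
'c' @ 2: {3,4,6}
'b' @ 3: {5,6,7}  ✓accept
end set {5,6,7} — state 5 in

Answer: ACCEPT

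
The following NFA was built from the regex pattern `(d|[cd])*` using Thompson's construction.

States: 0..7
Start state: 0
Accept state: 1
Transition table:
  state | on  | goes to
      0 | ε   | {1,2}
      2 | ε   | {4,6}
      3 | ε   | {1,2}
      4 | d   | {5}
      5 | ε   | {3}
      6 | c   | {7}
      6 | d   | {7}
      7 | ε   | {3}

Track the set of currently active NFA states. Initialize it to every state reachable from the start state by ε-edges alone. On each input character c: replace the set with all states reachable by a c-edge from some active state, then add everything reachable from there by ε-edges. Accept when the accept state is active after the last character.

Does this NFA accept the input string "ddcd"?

Answer: ACCEPT

Trace:
initial (ε-close {0}): {0,1,2,4,6}
'd' @ 1: {1,2,3,4,5,6,7}  ✓accept
'd' @ 2: {1,2,3,4,5,6,7}  ✓accept
'c' @ 3: {1,2,3,4,6,7}  ✓accept
'd' @ 4: {1,2,3,4,5,6,7}  ✓accept
final: {1,2,3,4,5,6,7}; accept 1 in set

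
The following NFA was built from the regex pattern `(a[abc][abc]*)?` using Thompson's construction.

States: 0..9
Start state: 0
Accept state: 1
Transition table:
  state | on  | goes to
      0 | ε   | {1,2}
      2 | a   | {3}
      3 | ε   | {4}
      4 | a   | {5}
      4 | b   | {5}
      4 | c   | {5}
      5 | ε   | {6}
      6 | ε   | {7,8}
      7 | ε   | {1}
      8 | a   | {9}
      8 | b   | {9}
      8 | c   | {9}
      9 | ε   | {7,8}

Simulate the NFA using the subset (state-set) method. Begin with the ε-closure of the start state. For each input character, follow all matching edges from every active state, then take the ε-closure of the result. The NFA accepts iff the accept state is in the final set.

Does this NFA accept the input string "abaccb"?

initial (ε-close {0}): {0,1,2}
'a' @ 1: {3,4}
'b' @ 2: {1,5,6,7,8}  [accepting]
'a' @ 3: {1,7,8,9}  [accepting]
'c' @ 4: {1,7,8,9}  [accepting]
'c' @ 5: {1,7,8,9}  [accepting]
'b' @ 6: {1,7,8,9}  [accepting]
after full input: {1,7,8,9}  (accept=1 in)

Answer: ACCEPT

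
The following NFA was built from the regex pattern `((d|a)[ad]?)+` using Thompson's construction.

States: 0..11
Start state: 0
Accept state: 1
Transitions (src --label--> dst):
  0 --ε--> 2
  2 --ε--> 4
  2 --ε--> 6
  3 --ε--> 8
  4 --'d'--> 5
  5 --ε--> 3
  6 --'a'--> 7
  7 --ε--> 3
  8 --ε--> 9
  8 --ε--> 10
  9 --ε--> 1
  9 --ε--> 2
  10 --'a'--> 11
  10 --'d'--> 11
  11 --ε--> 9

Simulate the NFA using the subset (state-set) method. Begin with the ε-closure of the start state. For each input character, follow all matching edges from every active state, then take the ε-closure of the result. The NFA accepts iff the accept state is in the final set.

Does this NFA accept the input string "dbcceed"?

Answer: REJECT

Trace:
S₀ = ε-closure({0}) = {0,2,4,6}
'd' @ 1: {1,2,3,4,5,6,8,9,10}  ✓accept
'b' @ 2: {}  — dead — no transitions
rest 'cceed' ignored (set empty)
end set {} — state 1 not in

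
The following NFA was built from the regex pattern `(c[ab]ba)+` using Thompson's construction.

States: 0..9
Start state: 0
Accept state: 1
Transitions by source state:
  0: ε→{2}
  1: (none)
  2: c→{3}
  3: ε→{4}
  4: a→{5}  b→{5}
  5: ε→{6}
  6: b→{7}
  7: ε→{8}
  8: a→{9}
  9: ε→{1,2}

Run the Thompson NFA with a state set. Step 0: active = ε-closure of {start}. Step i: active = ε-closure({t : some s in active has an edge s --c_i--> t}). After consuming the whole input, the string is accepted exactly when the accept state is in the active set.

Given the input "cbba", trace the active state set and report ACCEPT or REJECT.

Answer: ACCEPT

Derivation:
start: ε-closure({0}) = {0,2}
'c' @ 1: {3,4}
'b' @ 2: {5,6}
'b' @ 3: {7,8}
'a' @ 4: {1,2,9}  (accept∈set)
after full input: {1,2,9}  (accept=1 in)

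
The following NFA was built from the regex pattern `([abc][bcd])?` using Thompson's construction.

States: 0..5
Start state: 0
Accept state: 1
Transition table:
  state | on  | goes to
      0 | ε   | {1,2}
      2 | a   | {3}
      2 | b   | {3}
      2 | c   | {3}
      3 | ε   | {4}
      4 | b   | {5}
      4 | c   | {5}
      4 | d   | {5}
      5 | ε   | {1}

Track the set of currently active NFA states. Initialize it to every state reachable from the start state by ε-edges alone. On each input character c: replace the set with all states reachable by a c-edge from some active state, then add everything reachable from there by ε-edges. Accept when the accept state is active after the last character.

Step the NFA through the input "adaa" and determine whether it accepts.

S₀ = ε-closure({0}) = {0,1,2}
'a' @ 1: {3,4}
'd' @ 2: {1,5}  [accepting]
'a' @ 3: {}  — dead — no transitions
rest 'a' ignored (set empty)
end set {} — state 1 not in

Answer: REJECT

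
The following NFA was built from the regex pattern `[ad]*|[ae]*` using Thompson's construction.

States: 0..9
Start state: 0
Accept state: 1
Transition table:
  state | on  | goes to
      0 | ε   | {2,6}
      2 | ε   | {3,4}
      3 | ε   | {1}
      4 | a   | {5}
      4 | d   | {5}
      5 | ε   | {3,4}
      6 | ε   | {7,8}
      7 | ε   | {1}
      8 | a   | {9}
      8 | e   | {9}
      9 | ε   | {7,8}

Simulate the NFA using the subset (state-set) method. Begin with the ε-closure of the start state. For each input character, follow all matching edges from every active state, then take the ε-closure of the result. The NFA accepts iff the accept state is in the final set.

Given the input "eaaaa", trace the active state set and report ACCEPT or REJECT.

S₀ = ε-closure({0}) = {0,1,2,3,4,6,7,8}
'e' @ 1: {1,7,8,9}  [accepting]
'a' @ 2: {1,7,8,9}  [accepting]
'a' @ 3: {1,7,8,9}  [accepting]
'a' @ 4: {1,7,8,9}  [accepting]
'a' @ 5: {1,7,8,9}  [accepting]
end set {1,7,8,9} — state 1 in

Answer: ACCEPT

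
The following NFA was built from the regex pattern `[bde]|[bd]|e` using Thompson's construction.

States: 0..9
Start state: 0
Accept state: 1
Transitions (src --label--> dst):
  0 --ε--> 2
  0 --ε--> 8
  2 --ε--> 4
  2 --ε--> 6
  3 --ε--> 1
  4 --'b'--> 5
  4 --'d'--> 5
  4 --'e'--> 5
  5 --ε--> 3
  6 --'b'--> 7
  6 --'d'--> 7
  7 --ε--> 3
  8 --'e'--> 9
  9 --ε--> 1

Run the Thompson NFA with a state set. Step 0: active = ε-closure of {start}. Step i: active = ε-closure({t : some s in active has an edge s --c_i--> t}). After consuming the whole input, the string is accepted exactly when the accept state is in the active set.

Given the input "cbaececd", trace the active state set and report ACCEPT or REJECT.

initial (ε-close {0}): {0,2,4,6,8}
'c' @ 1: {}  — no active states
rest 'baececd' ignored (set empty)
after full input: {}  (accept=1 not in)

Answer: REJECT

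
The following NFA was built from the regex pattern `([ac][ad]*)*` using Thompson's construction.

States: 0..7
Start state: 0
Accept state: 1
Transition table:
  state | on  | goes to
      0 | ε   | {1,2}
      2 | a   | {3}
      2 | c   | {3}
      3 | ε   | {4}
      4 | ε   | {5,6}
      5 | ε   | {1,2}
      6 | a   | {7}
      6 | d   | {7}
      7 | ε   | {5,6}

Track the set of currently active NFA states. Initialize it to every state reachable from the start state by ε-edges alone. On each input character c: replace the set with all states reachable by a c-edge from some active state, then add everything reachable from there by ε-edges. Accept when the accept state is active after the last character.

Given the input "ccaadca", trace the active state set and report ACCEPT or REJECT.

start: ε-closure({0}) = {0,1,2}
'c' @ 1: {1,2,3,4,5,6}  (accept∈set)
'c' @ 2: {1,2,3,4,5,6}  (accept∈set)
'a' @ 3: {1,2,3,4,5,6,7}  (accept∈set)
'a' @ 4: {1,2,3,4,5,6,7}  (accept∈set)
'd' @ 5: {1,2,5,6,7}  (accept∈set)
'c' @ 6: {1,2,3,4,5,6}  (accept∈set)
'a' @ 7: {1,2,3,4,5,6,7}  (accept∈set)
end set {1,2,3,4,5,6,7} — state 1 in

Answer: ACCEPT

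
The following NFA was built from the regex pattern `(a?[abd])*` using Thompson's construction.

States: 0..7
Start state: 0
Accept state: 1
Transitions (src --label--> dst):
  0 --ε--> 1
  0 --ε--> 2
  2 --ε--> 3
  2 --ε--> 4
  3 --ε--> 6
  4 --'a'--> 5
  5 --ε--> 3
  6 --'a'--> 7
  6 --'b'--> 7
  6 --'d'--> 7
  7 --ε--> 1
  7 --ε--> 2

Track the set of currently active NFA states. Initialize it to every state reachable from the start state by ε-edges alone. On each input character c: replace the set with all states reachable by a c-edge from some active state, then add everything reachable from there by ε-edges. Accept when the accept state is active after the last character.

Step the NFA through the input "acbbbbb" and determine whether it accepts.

initial (ε-close {0}): {0,1,2,3,4,6}
'a' @ 1: {1,2,3,4,5,6,7}  [accepting]
'c' @ 2: {}  — state set empty
rest 'bbbbb' ignored (set empty)
after full input: {}  (accept=1 not in)

Answer: REJECT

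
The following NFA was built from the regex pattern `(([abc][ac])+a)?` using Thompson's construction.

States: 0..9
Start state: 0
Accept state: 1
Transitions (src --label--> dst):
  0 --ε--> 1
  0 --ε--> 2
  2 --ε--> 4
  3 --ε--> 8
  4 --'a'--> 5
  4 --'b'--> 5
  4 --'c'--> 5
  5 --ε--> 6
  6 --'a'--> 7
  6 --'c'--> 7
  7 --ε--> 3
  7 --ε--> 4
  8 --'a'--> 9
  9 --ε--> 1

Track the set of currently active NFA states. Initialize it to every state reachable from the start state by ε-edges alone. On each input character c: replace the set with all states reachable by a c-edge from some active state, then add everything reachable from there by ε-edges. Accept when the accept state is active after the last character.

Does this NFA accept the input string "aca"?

start: ε-closure({0}) = {0,1,2,4}
'a' @ 1: {5,6}
'c' @ 2: {3,4,7,8}
'a' @ 3: {1,5,6,9}  (accept∈set)
end set {1,5,6,9} — state 1 in

Answer: ACCEPT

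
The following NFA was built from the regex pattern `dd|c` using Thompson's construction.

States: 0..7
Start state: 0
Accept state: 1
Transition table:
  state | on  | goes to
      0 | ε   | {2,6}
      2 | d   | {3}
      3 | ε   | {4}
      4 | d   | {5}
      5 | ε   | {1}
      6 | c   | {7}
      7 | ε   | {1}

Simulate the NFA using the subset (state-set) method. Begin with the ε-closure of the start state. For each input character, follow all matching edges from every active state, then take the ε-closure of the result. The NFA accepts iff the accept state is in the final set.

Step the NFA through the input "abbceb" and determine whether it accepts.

start: ε-closure({0}) = {0,2,6}
'a' @ 1: {}  — dead — no transitions
rest 'bbceb' ignored (set empty)
final: {}; accept 1 not in set

Answer: REJECT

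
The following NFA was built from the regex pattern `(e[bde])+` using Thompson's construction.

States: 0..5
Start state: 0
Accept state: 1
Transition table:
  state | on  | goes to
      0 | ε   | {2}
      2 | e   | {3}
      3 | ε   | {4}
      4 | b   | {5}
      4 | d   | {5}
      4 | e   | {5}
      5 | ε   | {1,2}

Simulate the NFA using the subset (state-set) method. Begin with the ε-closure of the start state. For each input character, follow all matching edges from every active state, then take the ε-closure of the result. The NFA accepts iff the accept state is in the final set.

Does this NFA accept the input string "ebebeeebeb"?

S₀ = ε-closure({0}) = {0,2}
'e' @ 1: {3,4}
'b' @ 2: {1,2,5}  [accepting]
'e' @ 3: {3,4}
'b' @ 4: {1,2,5}  [accepting]
'e' @ 5: {3,4}
'e' @ 6: {1,2,5}  [accepting]
'e' @ 7: {3,4}
'b' @ 8: {1,2,5}  [accepting]
'e' @ 9: {3,4}
'b' @ 10: {1,2,5}  [accepting]
after full input: {1,2,5}  (accept=1 in)

Answer: ACCEPT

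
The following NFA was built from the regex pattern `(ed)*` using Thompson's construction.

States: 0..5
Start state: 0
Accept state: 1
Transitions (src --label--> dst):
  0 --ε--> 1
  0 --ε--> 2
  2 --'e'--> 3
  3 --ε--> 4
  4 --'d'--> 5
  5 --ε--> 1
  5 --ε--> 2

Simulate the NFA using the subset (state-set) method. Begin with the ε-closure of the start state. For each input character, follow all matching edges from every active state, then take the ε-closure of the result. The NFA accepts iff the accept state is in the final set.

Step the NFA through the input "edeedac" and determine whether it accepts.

start: ε-closure({0}) = {0,1,2}
'e' @ 1: {3,4}
'd' @ 2: {1,2,5}  [accepting]
'e' @ 3: {3,4}
'e' @ 4: {}  — dead — no transitions
rest 'dac' ignored (set empty)
after full input: {}  (accept=1 not in)

Answer: REJECT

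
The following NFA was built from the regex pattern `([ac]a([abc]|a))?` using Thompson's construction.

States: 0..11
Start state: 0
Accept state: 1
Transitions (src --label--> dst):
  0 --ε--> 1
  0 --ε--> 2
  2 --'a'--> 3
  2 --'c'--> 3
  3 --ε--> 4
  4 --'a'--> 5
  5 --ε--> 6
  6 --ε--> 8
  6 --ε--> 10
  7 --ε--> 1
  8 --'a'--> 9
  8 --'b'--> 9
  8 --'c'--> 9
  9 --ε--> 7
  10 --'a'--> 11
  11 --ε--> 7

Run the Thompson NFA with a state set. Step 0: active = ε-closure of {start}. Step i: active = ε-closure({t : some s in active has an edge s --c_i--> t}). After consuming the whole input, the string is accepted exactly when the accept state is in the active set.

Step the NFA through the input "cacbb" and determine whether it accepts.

Answer: REJECT

Derivation:
initial (ε-close {0}): {0,1,2}
'c' @ 1: {3,4}
'a' @ 2: {5,6,8,10}
'c' @ 3: {1,7,9}  [accepting]
'b' @ 4: {}  — no active states
rest 'b' ignored (set empty)
after full input: {}  (accept=1 not in)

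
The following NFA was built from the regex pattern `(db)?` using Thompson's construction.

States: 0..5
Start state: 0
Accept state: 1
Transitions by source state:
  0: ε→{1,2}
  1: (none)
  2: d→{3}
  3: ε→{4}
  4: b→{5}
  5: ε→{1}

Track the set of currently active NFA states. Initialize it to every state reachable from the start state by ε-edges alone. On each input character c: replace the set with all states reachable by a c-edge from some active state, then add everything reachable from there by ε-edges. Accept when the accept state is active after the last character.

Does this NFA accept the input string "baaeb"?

Answer: REJECT

Trace:
start: ε-closure({0}) = {0,1,2}
'b' @ 1: {}  — no active states
rest 'aaeb' ignored (set empty)
final: {}; accept 1 not in set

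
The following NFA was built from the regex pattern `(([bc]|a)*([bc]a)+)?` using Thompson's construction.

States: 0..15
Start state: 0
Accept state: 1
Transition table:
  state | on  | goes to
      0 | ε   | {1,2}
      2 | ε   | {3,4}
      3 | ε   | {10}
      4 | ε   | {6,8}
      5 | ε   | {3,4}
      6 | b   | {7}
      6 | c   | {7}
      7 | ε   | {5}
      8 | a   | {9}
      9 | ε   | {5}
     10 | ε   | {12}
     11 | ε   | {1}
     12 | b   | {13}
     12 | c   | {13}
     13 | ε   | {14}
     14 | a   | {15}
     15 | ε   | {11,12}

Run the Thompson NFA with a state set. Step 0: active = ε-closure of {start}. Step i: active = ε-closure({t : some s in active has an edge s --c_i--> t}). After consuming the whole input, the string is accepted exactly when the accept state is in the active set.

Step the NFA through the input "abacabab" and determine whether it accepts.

Answer: REJECT

Derivation:
start: ε-closure({0}) = {0,1,2,3,4,6,8,10,12}
'a' @ 1: {3,4,5,6,8,9,10,12}
'b' @ 2: {3,4,5,6,7,8,10,12,13,14}
'a' @ 3: {1,3,4,5,6,8,9,10,11,12,15}  ✓accept
'c' @ 4: {3,4,5,6,7,8,10,12,13,14}
'a' @ 5: {1,3,4,5,6,8,9,10,11,12,15}  ✓accept
'b' @ 6: {3,4,5,6,7,8,10,12,13,14}
'a' @ 7: {1,3,4,5,6,8,9,10,11,12,15}  ✓accept
'b' @ 8: {3,4,5,6,7,8,10,12,13,14}
after full input: {3,4,5,6,7,8,10,12,13,14}  (accept=1 not in)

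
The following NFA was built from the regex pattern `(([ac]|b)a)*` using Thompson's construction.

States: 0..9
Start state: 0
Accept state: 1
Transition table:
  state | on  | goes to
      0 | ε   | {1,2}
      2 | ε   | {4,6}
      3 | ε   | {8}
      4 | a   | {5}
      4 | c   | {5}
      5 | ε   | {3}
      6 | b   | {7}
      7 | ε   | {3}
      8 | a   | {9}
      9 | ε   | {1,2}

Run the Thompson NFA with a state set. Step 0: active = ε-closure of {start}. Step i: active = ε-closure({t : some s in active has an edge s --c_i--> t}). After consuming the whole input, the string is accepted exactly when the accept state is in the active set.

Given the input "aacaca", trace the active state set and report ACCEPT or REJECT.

initial (ε-close {0}): {0,1,2,4,6}
'a' @ 1: {3,5,8}
'a' @ 2: {1,2,4,6,9}  (accept∈set)
'c' @ 3: {3,5,8}
'a' @ 4: {1,2,4,6,9}  (accept∈set)
'c' @ 5: {3,5,8}
'a' @ 6: {1,2,4,6,9}  (accept∈set)
after full input: {1,2,4,6,9}  (accept=1 in)

Answer: ACCEPT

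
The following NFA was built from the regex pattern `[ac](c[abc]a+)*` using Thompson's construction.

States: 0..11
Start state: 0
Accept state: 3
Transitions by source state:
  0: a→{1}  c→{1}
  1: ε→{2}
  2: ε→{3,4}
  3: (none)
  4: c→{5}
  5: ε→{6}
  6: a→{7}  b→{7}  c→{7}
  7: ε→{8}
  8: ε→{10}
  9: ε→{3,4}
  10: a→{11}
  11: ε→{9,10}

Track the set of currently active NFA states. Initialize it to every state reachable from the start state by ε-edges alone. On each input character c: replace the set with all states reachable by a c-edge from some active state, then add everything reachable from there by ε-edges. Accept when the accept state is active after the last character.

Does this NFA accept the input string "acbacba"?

Answer: ACCEPT

Steps:
S₀ = ε-closure({0}) = {0}
'a' @ 1: {1,2,3,4}  ✓accept
'c' @ 2: {5,6}
'b' @ 3: {7,8,10}
'a' @ 4: {3,4,9,10,11}  ✓accept
'c' @ 5: {5,6}
'b' @ 6: {7,8,10}
'a' @ 7: {3,4,9,10,11}  ✓accept
after full input: {3,4,9,10,11}  (accept=3 in)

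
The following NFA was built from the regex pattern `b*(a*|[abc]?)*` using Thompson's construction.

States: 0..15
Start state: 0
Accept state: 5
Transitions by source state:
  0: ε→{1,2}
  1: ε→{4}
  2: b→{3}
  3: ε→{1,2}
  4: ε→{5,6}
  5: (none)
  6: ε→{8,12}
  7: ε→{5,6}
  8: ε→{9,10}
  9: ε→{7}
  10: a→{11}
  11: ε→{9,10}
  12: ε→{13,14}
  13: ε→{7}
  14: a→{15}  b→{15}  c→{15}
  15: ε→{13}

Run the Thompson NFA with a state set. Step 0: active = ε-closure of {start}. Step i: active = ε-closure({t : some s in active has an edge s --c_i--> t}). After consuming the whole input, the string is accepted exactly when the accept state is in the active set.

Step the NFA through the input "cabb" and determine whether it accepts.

start: ε-closure({0}) = {0,1,2,4,5,6,7,8,9,10,12,13,14}
'c' @ 1: {5,6,7,8,9,10,12,13,14,15}  [accepting]
'a' @ 2: {5,6,7,8,9,10,11,12,13,14,15}  [accepting]
'b' @ 3: {5,6,7,8,9,10,12,13,14,15}  [accepting]
'b' @ 4: {5,6,7,8,9,10,12,13,14,15}  [accepting]
after full input: {5,6,7,8,9,10,12,13,14,15}  (accept=5 in)

Answer: ACCEPT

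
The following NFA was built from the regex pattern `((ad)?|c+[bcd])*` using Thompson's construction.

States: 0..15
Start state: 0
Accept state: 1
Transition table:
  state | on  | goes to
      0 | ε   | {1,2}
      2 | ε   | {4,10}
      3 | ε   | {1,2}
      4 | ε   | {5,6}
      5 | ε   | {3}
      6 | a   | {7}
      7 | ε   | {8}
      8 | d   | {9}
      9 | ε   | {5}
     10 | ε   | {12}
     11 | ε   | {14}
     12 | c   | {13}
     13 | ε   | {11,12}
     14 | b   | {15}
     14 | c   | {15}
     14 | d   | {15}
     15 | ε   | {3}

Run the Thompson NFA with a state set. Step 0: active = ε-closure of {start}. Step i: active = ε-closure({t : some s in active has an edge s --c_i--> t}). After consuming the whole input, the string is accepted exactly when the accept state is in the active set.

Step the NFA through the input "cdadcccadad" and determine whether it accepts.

S₀ = ε-closure({0}) = {0,1,2,3,4,5,6,10,12}
'c' @ 1: {11,12,13,14}
'd' @ 2: {1,2,3,4,5,6,10,12,15}  ✓accept
'a' @ 3: {7,8}
'd' @ 4: {1,2,3,4,5,6,9,10,12}  ✓accept
'c' @ 5: {11,12,13,14}
'c' @ 6: {1,2,3,4,5,6,10,11,12,13,14,15}  ✓accept
'c' @ 7: {1,2,3,4,5,6,10,11,12,13,14,15}  ✓accept
'a' @ 8: {7,8}
'd' @ 9: {1,2,3,4,5,6,9,10,12}  ✓accept
'a' @ 10: {7,8}
'd' @ 11: {1,2,3,4,5,6,9,10,12}  ✓accept
end set {1,2,3,4,5,6,9,10,12} — state 1 in

Answer: ACCEPT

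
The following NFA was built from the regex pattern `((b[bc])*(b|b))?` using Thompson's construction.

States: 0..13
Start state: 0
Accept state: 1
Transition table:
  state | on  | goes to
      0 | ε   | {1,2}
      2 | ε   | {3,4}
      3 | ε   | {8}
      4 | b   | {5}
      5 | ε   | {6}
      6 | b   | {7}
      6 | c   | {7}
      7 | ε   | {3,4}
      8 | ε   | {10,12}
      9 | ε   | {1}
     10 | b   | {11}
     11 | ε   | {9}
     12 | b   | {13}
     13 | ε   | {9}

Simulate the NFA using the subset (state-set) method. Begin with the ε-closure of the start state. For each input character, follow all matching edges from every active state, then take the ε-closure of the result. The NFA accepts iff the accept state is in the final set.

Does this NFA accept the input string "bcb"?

initial (ε-close {0}): {0,1,2,3,4,8,10,12}
'b' @ 1: {1,5,6,9,11,13}  (accept∈set)
'c' @ 2: {3,4,7,8,10,12}
'b' @ 3: {1,5,6,9,11,13}  (accept∈set)
final: {1,5,6,9,11,13}; accept 1 in set

Answer: ACCEPT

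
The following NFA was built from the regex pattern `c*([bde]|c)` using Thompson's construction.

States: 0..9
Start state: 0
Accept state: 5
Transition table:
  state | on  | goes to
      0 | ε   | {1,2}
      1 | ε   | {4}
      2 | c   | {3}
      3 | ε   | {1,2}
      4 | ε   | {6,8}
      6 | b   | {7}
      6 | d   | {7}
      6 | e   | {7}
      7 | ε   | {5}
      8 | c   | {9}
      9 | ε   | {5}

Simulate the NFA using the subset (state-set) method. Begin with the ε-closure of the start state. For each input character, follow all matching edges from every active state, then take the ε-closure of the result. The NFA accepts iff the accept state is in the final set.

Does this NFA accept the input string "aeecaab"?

start: ε-closure({0}) = {0,1,2,4,6,8}
'a' @ 1: {}  — state set empty
rest 'eecaab' ignored (set empty)
end set {} — state 5 not in

Answer: REJECT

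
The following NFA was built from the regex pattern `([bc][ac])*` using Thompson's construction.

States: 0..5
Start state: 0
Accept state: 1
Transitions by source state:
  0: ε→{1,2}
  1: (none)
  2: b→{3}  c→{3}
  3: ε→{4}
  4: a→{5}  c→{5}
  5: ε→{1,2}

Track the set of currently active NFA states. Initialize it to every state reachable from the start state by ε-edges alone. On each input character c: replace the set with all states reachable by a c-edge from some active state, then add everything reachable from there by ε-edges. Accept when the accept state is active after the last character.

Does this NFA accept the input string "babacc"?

start: ε-closure({0}) = {0,1,2}
'b' @ 1: {3,4}
'a' @ 2: {1,2,5}  (accept∈set)
'b' @ 3: {3,4}
'a' @ 4: {1,2,5}  (accept∈set)
'c' @ 5: {3,4}
'c' @ 6: {1,2,5}  (accept∈set)
final: {1,2,5}; accept 1 in set

Answer: ACCEPT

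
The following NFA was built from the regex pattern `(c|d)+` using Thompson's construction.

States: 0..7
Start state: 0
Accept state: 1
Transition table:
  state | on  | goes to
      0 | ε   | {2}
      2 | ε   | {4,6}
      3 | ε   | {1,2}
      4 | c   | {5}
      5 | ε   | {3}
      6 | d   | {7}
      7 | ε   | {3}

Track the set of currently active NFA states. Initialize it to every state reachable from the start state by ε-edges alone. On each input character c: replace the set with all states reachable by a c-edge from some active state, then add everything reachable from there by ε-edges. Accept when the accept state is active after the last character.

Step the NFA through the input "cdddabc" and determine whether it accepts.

Answer: REJECT

Trace:
start: ε-closure({0}) = {0,2,4,6}
'c' @ 1: {1,2,3,4,5,6}  ✓accept
'd' @ 2: {1,2,3,4,6,7}  ✓accept
'd' @ 3: {1,2,3,4,6,7}  ✓accept
'd' @ 4: {1,2,3,4,6,7}  ✓accept
'a' @ 5: {}  — state set empty
rest 'bc' ignored (set empty)
end set {} — state 1 not in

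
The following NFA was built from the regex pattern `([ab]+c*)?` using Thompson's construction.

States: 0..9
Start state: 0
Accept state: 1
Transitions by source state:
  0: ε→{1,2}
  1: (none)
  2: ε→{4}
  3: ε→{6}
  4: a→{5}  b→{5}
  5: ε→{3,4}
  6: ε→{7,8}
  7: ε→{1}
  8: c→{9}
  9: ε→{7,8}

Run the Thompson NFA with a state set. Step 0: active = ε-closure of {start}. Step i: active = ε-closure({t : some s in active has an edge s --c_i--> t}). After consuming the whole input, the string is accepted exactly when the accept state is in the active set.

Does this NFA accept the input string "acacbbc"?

S₀ = ε-closure({0}) = {0,1,2,4}
'a' @ 1: {1,3,4,5,6,7,8}  ✓accept
'c' @ 2: {1,7,8,9}  ✓accept
'a' @ 3: {}  — no active states
rest 'cbbc' ignored (set empty)
end set {} — state 1 not in

Answer: REJECT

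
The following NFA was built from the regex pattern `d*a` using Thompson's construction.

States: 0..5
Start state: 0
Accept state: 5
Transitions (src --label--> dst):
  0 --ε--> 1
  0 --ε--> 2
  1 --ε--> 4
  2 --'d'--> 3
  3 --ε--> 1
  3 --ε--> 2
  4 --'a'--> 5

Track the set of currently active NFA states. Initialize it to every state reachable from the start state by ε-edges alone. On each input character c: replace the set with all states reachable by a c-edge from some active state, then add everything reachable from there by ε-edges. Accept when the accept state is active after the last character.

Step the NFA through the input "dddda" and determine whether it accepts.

Answer: ACCEPT

Steps:
S₀ = ε-closure({0}) = {0,1,2,4}
'd' @ 1: {1,2,3,4}
'd' @ 2: {1,2,3,4}
'd' @ 3: {1,2,3,4}
'd' @ 4: {1,2,3,4}
'a' @ 5: {5}  ✓accept
end set {5} — state 5 in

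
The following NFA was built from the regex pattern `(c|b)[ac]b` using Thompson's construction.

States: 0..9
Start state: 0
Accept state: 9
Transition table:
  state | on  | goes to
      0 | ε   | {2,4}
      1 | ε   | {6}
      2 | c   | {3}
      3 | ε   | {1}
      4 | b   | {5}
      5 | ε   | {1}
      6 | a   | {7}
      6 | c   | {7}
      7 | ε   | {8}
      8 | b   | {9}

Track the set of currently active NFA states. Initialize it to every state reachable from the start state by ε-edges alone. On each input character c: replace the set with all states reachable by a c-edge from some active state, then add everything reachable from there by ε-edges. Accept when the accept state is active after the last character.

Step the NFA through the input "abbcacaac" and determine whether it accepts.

Answer: REJECT

Steps:
S₀ = ε-closure({0}) = {0,2,4}
'a' @ 1: {}  — dead — no transitions
rest 'bbcacaac' ignored (set empty)
after full input: {}  (accept=9 not in)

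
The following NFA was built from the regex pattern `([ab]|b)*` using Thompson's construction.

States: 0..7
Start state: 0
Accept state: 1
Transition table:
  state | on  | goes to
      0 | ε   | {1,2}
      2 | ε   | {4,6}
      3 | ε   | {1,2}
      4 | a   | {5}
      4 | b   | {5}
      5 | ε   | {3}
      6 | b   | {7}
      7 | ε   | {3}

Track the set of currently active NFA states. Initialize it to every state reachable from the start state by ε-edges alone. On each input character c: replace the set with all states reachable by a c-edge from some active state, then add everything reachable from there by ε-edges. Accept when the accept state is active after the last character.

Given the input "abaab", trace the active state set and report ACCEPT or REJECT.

Answer: ACCEPT

Trace:
start: ε-closure({0}) = {0,1,2,4,6}
'a' @ 1: {1,2,3,4,5,6}  ✓accept
'b' @ 2: {1,2,3,4,5,6,7}  ✓accept
'a' @ 3: {1,2,3,4,5,6}  ✓accept
'a' @ 4: {1,2,3,4,5,6}  ✓accept
'b' @ 5: {1,2,3,4,5,6,7}  ✓accept
final: {1,2,3,4,5,6,7}; accept 1 in set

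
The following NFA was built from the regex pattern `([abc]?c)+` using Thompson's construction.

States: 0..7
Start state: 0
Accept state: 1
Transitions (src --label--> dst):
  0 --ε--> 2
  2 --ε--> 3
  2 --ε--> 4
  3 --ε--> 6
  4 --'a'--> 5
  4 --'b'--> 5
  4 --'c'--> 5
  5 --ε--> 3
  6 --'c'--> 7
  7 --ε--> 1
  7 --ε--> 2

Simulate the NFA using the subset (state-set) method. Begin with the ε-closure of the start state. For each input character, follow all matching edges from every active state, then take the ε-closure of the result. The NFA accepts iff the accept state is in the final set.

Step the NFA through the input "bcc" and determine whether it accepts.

Answer: ACCEPT

Derivation:
start: ε-closure({0}) = {0,2,3,4,6}
'b' @ 1: {3,5,6}
'c' @ 2: {1,2,3,4,6,7}  ✓accept
'c' @ 3: {1,2,3,4,5,6,7}  ✓accept
after full input: {1,2,3,4,5,6,7}  (accept=1 in)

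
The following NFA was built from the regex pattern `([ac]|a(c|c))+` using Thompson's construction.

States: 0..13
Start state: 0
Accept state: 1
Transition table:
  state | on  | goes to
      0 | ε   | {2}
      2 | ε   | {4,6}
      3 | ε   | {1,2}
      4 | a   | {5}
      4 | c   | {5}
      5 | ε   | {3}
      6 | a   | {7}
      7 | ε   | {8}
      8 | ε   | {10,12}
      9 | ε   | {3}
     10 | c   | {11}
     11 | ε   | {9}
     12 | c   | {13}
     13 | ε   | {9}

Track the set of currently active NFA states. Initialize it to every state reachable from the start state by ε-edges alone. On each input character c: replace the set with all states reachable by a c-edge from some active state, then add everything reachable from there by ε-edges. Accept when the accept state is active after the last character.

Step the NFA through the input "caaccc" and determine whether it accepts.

Answer: ACCEPT

Derivation:
start: ε-closure({0}) = {0,2,4,6}
'c' @ 1: {1,2,3,4,5,6}  [accepting]
'a' @ 2: {1,2,3,4,5,6,7,8,10,12}  [accepting]
'a' @ 3: {1,2,3,4,5,6,7,8,10,12}  [accepting]
'c' @ 4: {1,2,3,4,5,6,9,11,13}  [accepting]
'c' @ 5: {1,2,3,4,5,6}  [accepting]
'c' @ 6: {1,2,3,4,5,6}  [accepting]
final: {1,2,3,4,5,6}; accept 1 in set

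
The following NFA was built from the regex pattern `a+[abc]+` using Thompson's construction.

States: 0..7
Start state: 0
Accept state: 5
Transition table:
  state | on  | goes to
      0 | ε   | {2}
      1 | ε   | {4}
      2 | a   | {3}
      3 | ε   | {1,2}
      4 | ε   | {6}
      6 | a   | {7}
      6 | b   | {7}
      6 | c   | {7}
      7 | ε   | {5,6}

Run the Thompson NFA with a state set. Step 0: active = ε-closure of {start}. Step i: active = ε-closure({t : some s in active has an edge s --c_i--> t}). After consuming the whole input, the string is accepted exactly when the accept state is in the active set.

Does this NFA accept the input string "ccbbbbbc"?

S₀ = ε-closure({0}) = {0,2}
'c' @ 1: {}  — dead — no transitions
rest 'cbbbbbc' ignored (set empty)
final: {}; accept 5 not in set

Answer: REJECT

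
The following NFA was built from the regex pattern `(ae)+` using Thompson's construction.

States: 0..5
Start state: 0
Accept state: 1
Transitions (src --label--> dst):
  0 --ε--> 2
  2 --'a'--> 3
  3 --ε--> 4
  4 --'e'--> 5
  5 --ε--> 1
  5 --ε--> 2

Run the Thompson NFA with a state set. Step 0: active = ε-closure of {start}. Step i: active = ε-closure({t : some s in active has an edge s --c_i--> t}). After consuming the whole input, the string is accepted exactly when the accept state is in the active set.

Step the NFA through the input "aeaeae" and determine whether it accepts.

Answer: ACCEPT

Steps:
start: ε-closure({0}) = {0,2}
'a' @ 1: {3,4}
'e' @ 2: {1,2,5}  (accept∈set)
'a' @ 3: {3,4}
'e' @ 4: {1,2,5}  (accept∈set)
'a' @ 5: {3,4}
'e' @ 6: {1,2,5}  (accept∈set)
end set {1,2,5} — state 1 in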